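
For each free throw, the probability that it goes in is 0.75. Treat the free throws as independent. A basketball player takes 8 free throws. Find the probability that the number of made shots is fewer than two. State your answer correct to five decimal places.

0.00038

X ~ Binomial(8, 0.75); P(X ≤ 1) = Σ C(8,k) p^k (1−p)^(8−k) over k:
  k=0: C(8,0)·0.75^0·0.25^8 = 0.0000153
  k=1: C(8,1)·0.75^1·0.25^7 = 0.0003662
Total = 0.0003815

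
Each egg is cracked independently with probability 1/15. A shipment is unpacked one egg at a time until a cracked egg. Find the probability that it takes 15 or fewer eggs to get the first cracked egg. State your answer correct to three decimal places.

0.645

Y = number of eggs to the first success; geometric, p = 0.066667.
P(Y ≤ 15) = 1 − (1−p)^15 = 1 − 0.35526 = 0.64474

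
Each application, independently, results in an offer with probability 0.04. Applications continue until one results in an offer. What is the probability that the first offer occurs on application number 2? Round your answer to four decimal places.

0.0384

Geometric (trials to first success), p = 0.04.
P(Y = 2) = (1−p)^1 · p = 0.96 · 0.04 = 0.038400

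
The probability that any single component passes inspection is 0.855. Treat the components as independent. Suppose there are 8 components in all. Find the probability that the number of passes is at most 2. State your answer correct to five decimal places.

0.00020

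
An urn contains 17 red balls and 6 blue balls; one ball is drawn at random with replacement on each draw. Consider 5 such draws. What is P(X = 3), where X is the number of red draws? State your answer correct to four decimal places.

0.2748

X ~ Binomial(n=5, p=0.739130).
P(X=3) = C(5,3) · p^3 · (1−p)^2
= 10 · 0.4038 · 0.068053 = 0.274796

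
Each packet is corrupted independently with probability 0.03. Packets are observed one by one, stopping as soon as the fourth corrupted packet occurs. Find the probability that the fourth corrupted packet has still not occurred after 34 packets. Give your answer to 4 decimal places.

0.9817

Needing more than 34 packets ⇔ fewer than 4 successes in the first 34. With X ~ Binomial(34, 0.03), P(Y > 34) = P(X ≤ 3).
  k=0: C(34,0)·0.03^0·0.97^34 = 0.355009
  k=1: C(34,1)·0.03^1·0.97^33 = 0.373308
  k=2: C(34,2)·0.03^2·0.97^32 = 0.190503
  k=3: C(34,3)·0.03^3·0.97^31 = 0.062846
P(X ≤ 3) = 0.981666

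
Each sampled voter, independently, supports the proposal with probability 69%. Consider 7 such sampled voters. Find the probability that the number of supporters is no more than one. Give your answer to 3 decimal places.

0.005

X ~ Binomial(7, 0.69); P(X ≤ 1) = Σ C(7,k) p^k (1−p)^(7−k) over k:
  k=0: C(7,0)·0.69^0·0.31^7 = 0.00028
  k=1: C(7,1)·0.69^1·0.31^6 = 0.00429
Total = 0.00456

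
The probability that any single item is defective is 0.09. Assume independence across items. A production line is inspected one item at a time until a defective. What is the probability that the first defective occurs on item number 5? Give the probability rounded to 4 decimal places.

Geometric (trials to first success), p = 0.09.
P(Y = 5) = (1−p)^4 · p = 0.68575 · 0.09 = 0.061717

0.0617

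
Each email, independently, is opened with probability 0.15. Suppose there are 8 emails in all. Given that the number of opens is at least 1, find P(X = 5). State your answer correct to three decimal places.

0.004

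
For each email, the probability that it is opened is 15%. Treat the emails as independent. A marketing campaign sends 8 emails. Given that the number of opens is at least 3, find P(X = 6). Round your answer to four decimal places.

0.0022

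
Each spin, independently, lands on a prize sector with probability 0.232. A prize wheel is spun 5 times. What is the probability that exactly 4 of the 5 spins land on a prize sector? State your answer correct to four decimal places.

0.0111

X ~ Binomial(n=5, p=0.232).
P(X=4) = C(5,4) · p^4 · (1−p)^1
= 5 · 0.002897 · 0.768 = 0.011125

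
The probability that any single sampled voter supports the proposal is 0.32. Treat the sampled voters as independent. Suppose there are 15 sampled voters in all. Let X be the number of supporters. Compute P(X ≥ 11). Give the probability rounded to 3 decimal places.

X ~ Binomial(15, 0.32); P(X ≥ 11) = Σ C(15,k) p^k (1−p)^(15−k) over k:
  k=11: C(15,11)·0.32^11·0.68^4 = 0.00105
  k=12: C(15,12)·0.32^12·0.68^3 = 0.00016
  k=13: C(15,13)·0.32^13·0.68^2 = 0.00002
  k=14: C(15,14)·0.32^14·0.68^1 = 0.00000
  k=15: C(15,15)·0.32^15·0.68^0 = 0.00000
Total = 0.00124

0.001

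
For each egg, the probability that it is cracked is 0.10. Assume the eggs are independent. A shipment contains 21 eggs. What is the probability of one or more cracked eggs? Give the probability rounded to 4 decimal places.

0.8906

P(at least one) = 1 − P(none) = 1 − (1 − 0.10)^21
= 1 − 0.109419 = 0.890581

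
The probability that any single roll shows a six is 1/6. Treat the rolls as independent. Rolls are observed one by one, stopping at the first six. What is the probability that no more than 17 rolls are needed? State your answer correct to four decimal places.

Y = number of rolls to the first success; geometric, p = 0.166667.
P(Y ≤ 17) = 1 − (1−p)^17 = 1 − 0.045073 = 0.954927

0.9549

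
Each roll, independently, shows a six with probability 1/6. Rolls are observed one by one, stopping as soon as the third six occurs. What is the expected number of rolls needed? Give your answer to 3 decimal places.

18.000

Y = total rolls until the third success; negative binomial with r=3, p=0.166667.
E[Y] = r / p = 3 / 0.166667 = 18.00000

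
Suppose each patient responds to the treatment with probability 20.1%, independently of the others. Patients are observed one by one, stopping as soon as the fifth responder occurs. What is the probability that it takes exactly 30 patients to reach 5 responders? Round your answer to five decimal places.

0.02853

Y = trial on which the fifth success occurs; negative binomial, r=5, p=0.201.
P(Y=30) = C(29,4) · p^5 · (1−p)^25
= 23751 · 0.00032808 · 0.0036616 = 0.0285320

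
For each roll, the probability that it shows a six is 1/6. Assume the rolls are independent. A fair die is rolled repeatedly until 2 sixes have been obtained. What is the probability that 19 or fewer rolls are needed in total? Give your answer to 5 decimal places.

0.84976

Finishing within 19 rolls ⇔ at least 2 successes in the first 19. With X ~ Binomial(19, 0.166667), P(Y ≤ 19) = 1 − P(X ≤ 1).
  k=0: C(19,0)·0.166667^0·0.833333^19 = 0.0313009
  k=1: C(19,1)·0.166667^1·0.833333^18 = 0.1189433
1 − 0.1502441 = 0.8497559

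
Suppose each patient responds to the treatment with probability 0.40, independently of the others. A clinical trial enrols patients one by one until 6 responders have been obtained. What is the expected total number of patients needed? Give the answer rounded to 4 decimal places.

15.0000

Y = total patients until the sixth success; negative binomial with r=6, p=0.40.
E[Y] = r / p = 6 / 0.40 = 15.000000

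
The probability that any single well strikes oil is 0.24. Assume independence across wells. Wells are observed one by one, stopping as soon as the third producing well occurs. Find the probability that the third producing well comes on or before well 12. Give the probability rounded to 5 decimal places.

Finishing within 12 wells ⇔ at least 3 successes in the first 12. With X ~ Binomial(12, 0.24), P(Y ≤ 12) = 1 − P(X ≤ 2).
  k=0: C(12,0)·0.24^0·0.76^12 = 0.0371333
  k=1: C(12,1)·0.24^1·0.76^11 = 0.1407155
  k=2: C(12,2)·0.24^2·0.76^10 = 0.2444006
1 − 0.4222494 = 0.5777506

0.57775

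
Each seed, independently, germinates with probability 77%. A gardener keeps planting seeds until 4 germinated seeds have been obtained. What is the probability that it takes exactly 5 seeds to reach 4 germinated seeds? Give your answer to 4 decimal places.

Y = trial on which the fourth success occurs; negative binomial, r=4, p=0.77.
P(Y=5) = C(4,3) · p^4 · (1−p)^1
= 4 · 0.35153 · 0.23 = 0.323408

0.3234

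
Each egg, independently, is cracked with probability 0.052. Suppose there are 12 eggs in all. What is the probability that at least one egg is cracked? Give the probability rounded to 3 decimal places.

P(at least one) = 1 − P(none) = 1 − (1 − 0.052)^12
= 1 − 0.52687 = 0.47313

0.473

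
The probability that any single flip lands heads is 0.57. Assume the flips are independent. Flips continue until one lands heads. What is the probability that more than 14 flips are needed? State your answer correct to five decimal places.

Y = number of flips to the first success; geometric, p = 0.57.
P(Y > 14) = P(first 14 all fail) = (1−p)^14 = 0.0000074

0.00001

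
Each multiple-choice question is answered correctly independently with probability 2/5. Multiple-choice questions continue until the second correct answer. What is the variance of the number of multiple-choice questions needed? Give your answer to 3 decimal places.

Y = total multiple-choice questions until the second success; negative binomial with r=2, p=0.40.
Var(Y) = r(1−p)/p² = 2·0.60 / 0.40² = 7.50000

7.500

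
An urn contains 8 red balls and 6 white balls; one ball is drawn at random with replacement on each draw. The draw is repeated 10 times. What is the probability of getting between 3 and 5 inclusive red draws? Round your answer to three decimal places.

0.420

X ~ Binomial(10, 0.571429); P(3 ≤ X ≤ 5) = Σ C(10,k) p^k (1−p)^(10−k) over k:
  k=3: C(10,3)·0.571429^3·0.428571^7 = 0.05946
  k=4: C(10,4)·0.571429^4·0.428571^6 = 0.13874
  k=5: C(10,5)·0.571429^5·0.428571^5 = 0.22199
Total = 0.42019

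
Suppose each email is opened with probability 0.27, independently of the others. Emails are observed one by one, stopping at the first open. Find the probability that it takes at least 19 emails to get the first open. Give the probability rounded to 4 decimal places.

0.0035

Y = number of emails to the first success; geometric, p = 0.27.
P(Y > 18) = P(first 18 all fail) = (1−p)^18 = 0.003466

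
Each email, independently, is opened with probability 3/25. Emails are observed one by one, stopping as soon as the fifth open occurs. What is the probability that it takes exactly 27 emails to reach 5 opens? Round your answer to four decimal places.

Y = trial on which the fifth success occurs; negative binomial, r=5, p=0.12.
P(Y=27) = C(26,4) · p^5 · (1−p)^22
= 14950 · 2.4883e-05 · 0.060065 = 0.022344

0.0223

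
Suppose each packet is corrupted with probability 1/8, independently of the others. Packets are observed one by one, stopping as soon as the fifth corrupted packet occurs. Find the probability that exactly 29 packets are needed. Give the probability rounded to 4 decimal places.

Y = trial on which the fifth success occurs; negative binomial, r=5, p=0.125.
P(Y=29) = C(28,4) · p^5 · (1−p)^24
= 20475 · 3.0518e-05 · 0.040569 = 0.025349

0.0253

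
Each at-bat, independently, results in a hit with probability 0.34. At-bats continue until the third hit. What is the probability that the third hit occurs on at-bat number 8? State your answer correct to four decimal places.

Y = trial on which the third success occurs; negative binomial, r=3, p=0.34.
P(Y=8) = C(7,2) · p^3 · (1−p)^5
= 21 · 0.039304 · 0.12523 = 0.103366

0.1034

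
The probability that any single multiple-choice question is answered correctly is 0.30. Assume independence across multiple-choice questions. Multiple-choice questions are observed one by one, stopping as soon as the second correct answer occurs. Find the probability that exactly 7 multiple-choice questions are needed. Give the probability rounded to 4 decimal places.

Y = trial on which the second success occurs; negative binomial, r=2, p=0.30.
P(Y=7) = C(6,1) · p^2 · (1−p)^5
= 6 · 0.09 · 0.16807 = 0.090758

0.0908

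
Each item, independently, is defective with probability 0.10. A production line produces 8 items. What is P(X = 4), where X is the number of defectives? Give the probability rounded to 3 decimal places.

0.005

X ~ Binomial(n=8, p=0.10).
P(X=4) = C(8,4) · p^4 · (1−p)^4
= 70 · 0.0001 · 0.6561 = 0.00459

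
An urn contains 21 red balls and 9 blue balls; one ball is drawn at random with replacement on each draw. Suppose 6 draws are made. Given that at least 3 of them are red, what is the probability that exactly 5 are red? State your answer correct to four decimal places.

0.3255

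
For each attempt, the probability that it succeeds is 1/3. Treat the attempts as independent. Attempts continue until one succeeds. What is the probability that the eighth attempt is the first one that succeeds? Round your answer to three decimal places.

Geometric (trials to first success), p = 0.333333.
P(Y = 8) = (1−p)^7 · p = 0.058528 · 0.333333 = 0.01951

0.020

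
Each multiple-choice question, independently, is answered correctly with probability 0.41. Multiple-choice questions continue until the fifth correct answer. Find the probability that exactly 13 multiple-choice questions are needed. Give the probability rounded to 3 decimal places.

Y = trial on which the fifth success occurs; negative binomial, r=5, p=0.41.
P(Y=13) = C(12,4) · p^5 · (1−p)^8
= 495 · 0.011586 · 0.014683 = 0.08421

0.084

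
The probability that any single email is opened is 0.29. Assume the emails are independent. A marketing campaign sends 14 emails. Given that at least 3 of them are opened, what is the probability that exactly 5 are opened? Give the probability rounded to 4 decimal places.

0.2299

X ~ Binomial(14, 0.29). Want P(X=5 | X≥3) = P(X=5) / P(X≥3).
P(X=5) = C(14,5)·0.29^5·0.71^9 = 0.188269
P(X≥3) = 1 − 0.008272 − 0.047303 − 0.125585 = 0.818840
Ratio = 0.188269 / 0.818840 = 0.229922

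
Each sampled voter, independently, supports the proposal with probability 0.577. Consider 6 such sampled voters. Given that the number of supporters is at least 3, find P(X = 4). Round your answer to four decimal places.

0.3778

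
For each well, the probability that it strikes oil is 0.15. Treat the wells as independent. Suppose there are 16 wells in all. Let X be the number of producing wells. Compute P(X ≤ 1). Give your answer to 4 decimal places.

0.2839

X ~ Binomial(16, 0.15); P(X ≤ 1) = Σ C(16,k) p^k (1−p)^(16−k) over k:
  k=0: C(16,0)·0.15^0·0.85^16 = 0.074251
  k=1: C(16,1)·0.15^1·0.85^15 = 0.209650
Total = 0.283901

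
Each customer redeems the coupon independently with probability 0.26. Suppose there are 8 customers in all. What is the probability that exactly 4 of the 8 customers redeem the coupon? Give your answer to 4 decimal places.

0.0959

X ~ Binomial(n=8, p=0.26).
P(X=4) = C(8,4) · p^4 · (1−p)^4
= 70 · 0.0045698 · 0.29987 = 0.095922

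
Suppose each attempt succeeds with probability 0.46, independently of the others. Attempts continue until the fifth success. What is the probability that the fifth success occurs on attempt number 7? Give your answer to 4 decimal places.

Y = trial on which the fifth success occurs; negative binomial, r=5, p=0.46.
P(Y=7) = C(6,4) · p^5 · (1−p)^2
= 15 · 0.020596 · 0.2916 = 0.090088

0.0901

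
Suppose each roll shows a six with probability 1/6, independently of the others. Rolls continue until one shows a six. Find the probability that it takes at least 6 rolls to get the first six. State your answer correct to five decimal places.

Y = number of rolls to the first success; geometric, p = 0.166667.
P(Y > 5) = P(first 5 all fail) = (1−p)^5 = 0.4018776

0.40188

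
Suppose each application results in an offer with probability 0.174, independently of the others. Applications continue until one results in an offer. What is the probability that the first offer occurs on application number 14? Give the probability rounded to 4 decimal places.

0.0145

Geometric (trials to first success), p = 0.174.
P(Y = 14) = (1−p)^13 · p = 0.083318 · 0.174 = 0.014497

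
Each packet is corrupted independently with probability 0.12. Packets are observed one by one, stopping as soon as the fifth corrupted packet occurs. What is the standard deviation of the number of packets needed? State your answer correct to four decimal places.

Y = total packets until the fifth success; negative binomial with r=5, p=0.12.
SD(Y) = √[r(1−p)/p²] = √(305.555556) = 17.480147

17.4801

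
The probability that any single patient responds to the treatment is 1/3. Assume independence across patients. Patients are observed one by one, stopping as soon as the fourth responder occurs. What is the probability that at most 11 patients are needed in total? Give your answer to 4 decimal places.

Finishing within 11 patients ⇔ at least 4 successes in the first 11. With X ~ Binomial(11, 0.333333), P(Y ≤ 11) = 1 − P(X ≤ 3).
  k=0: C(11,0)·0.333333^0·0.666667^11 = 0.011561
  k=1: C(11,1)·0.333333^1·0.666667^10 = 0.063586
  k=2: C(11,2)·0.333333^2·0.666667^9 = 0.158964
  k=3: C(11,3)·0.333333^3·0.666667^8 = 0.238446
1 − 0.472557 = 0.527443

0.5274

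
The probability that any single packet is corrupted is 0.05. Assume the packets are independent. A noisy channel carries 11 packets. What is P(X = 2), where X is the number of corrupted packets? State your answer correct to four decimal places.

0.0867

X ~ Binomial(n=11, p=0.05).
P(X=2) = C(11,2) · p^2 · (1−p)^9
= 55 · 0.0025 · 0.63025 = 0.086659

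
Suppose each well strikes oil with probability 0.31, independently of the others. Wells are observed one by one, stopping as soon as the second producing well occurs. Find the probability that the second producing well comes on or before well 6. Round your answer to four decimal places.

Finishing within 6 wells ⇔ at least 2 successes in the first 6. With X ~ Binomial(6, 0.31), P(Y ≤ 6) = 1 − P(X ≤ 1).
  k=0: C(6,0)·0.31^0·0.69^6 = 0.107918
  k=1: C(6,1)·0.31^1·0.69^5 = 0.290910
1 − 0.398828 = 0.601172

0.6012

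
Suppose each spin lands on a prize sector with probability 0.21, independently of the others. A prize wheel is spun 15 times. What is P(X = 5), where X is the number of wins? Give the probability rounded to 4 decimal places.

0.1161

X ~ Binomial(n=15, p=0.21).
P(X=5) = C(15,5) · p^5 · (1−p)^10
= 3003 · 0.00040841 · 0.094683 = 0.116124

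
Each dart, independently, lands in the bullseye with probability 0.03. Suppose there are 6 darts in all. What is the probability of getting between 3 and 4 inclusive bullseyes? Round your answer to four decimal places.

X ~ Binomial(6, 0.03); P(3 ≤ X ≤ 4) = Σ C(6,k) p^k (1−p)^(6−k) over k:
  k=3: C(6,3)·0.03^3·0.97^3 = 0.000493
  k=4: C(6,4)·0.03^4·0.97^2 = 0.000011
Total = 0.000504

0.0005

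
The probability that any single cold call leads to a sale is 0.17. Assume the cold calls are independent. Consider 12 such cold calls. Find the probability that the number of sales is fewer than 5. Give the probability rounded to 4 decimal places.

X ~ Binomial(12, 0.17); P(X ≤ 4) = Σ C(12,k) p^k (1−p)^(12−k) over k:
  k=0: C(12,0)·0.17^0·0.83^12 = 0.106890
  k=1: C(12,1)·0.17^1·0.83^11 = 0.262718
  k=2: C(12,2)·0.17^2·0.83^10 = 0.295953
  k=3: C(12,3)·0.17^3·0.83^9 = 0.202056
  k=4: C(12,4)·0.17^4·0.83^8 = 0.093116
Total = 0.960733

0.9607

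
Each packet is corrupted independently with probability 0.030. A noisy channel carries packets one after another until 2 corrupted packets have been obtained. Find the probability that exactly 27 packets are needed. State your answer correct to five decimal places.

0.01093

Y = trial on which the second success occurs; negative binomial, r=2, p=0.03.
P(Y=27) = C(26,1) · p^2 · (1−p)^25
= 26 · 0.0009 · 0.46697 = 0.0109272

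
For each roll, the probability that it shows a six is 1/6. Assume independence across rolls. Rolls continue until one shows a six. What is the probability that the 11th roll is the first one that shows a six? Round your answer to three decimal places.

0.027

Geometric (trials to first success), p = 0.166667.
P(Y = 11) = (1−p)^10 · p = 0.16151 · 0.166667 = 0.02692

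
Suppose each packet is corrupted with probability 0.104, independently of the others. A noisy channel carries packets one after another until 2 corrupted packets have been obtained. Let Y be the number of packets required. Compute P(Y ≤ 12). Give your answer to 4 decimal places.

Finishing within 12 packets ⇔ at least 2 successes in the first 12. With X ~ Binomial(12, 0.104), P(Y ≤ 12) = 1 − P(X ≤ 1).
  k=0: C(12,0)·0.104^0·0.896^12 = 0.267729
  k=1: C(12,1)·0.104^1·0.896^11 = 0.372909
1 − 0.640638 = 0.359362

0.3594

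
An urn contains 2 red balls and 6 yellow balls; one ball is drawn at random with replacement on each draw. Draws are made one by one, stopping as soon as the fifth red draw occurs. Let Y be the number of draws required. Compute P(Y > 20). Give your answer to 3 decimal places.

Needing more than 20 draws ⇔ fewer than 5 successes in the first 20. With X ~ Binomial(20, 0.25), P(Y > 20) = P(X ≤ 4).
  k=0: C(20,0)·0.25^0·0.75^20 = 0.00317
  k=1: C(20,1)·0.25^1·0.75^19 = 0.02114
  k=2: C(20,2)·0.25^2·0.75^18 = 0.06695
  k=3: C(20,3)·0.25^3·0.75^17 = 0.13390
  k=4: C(20,4)·0.25^4·0.75^16 = 0.18969
P(X ≤ 4) = 0.41484

0.415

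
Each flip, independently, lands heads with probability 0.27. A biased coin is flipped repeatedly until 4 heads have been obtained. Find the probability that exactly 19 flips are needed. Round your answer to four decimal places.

Y = trial on which the fourth success occurs; negative binomial, r=4, p=0.27.
P(Y=19) = C(18,3) · p^4 · (1−p)^15
= 816 · 0.0053144 · 0.0089093 = 0.038636

0.0386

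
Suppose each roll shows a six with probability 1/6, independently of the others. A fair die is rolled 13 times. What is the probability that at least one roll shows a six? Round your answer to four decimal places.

0.9065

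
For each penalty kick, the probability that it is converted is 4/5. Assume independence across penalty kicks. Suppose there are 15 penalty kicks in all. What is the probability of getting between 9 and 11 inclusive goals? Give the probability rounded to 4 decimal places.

X ~ Binomial(15, 0.80); P(9 ≤ X ≤ 11) = Σ C(15,k) p^k (1−p)^(15−k) over k:
  k=9: C(15,9)·0.80^9·0.20^6 = 0.042993
  k=10: C(15,10)·0.80^10·0.20^5 = 0.103182
  k=11: C(15,11)·0.80^11·0.20^4 = 0.187604
Total = 0.333779

0.3338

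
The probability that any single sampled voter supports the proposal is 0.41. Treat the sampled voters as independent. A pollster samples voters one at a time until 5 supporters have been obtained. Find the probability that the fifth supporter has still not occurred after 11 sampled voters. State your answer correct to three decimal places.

Needing more than 11 sampled voters ⇔ fewer than 5 successes in the first 11. With X ~ Binomial(11, 0.41), P(Y > 11) = P(X ≤ 4).
  k=0: C(11,0)·0.41^0·0.59^11 = 0.00302
  k=1: C(11,1)·0.41^1·0.59^10 = 0.02305
  k=2: C(11,2)·0.41^2·0.59^9 = 0.08009
  k=3: C(11,3)·0.41^3·0.59^8 = 0.16698
  k=4: C(11,4)·0.41^4·0.59^7 = 0.23207
P(X ≤ 4) = 0.50520

0.505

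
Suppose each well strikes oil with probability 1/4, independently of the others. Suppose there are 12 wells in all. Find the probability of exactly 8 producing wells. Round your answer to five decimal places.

0.00239

X ~ Binomial(n=12, p=0.25).
P(X=8) = C(12,8) · p^8 · (1−p)^4
= 495 · 1.5259e-05 · 0.31641 = 0.0023898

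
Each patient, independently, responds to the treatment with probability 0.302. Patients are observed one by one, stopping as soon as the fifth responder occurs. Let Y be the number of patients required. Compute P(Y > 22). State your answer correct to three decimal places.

Needing more than 22 patients ⇔ fewer than 5 successes in the first 22. With X ~ Binomial(22, 0.302), P(Y > 22) = P(X ≤ 4).
  k=0: C(22,0)·0.302^0·0.698^22 = 0.00037
  k=1: C(22,1)·0.302^1·0.698^21 = 0.00349
  k=2: C(22,2)·0.302^2·0.698^20 = 0.01588
  k=3: C(22,3)·0.302^3·0.698^19 = 0.04579
  k=4: C(22,4)·0.302^4·0.698^18 = 0.09411
P(X ≤ 4) = 0.15964

0.160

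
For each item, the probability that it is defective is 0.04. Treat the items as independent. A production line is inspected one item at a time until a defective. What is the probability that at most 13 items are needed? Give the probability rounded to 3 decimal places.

0.412

Y = number of items to the first success; geometric, p = 0.04.
P(Y ≤ 13) = 1 − (1−p)^13 = 1 − 0.58820 = 0.41180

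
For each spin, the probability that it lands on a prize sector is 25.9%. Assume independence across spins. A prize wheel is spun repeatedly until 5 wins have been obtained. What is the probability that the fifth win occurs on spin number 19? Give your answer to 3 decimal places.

Y = trial on which the fifth success occurs; negative binomial, r=5, p=0.259.
P(Y=19) = C(18,4) · p^5 · (1−p)^14
= 3060 · 0.0011655 · 0.015047 = 0.05366

0.054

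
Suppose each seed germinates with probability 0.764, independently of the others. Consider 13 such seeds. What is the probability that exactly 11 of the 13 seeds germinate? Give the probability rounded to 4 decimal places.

0.2249

X ~ Binomial(n=13, p=0.764).
P(X=11) = C(13,11) · p^11 · (1−p)^2
= 78 · 0.051764 · 0.055696 = 0.224877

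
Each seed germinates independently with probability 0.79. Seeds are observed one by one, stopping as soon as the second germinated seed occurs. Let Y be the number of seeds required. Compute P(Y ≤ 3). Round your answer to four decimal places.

0.8862

Finishing within 3 seeds ⇔ at least 2 successes in the first 3. With X ~ Binomial(3, 0.79), P(Y ≤ 3) = 1 − P(X ≤ 1).
  k=0: C(3,0)·0.79^0·0.21^3 = 0.009261
  k=1: C(3,1)·0.79^1·0.21^2 = 0.104517
1 − 0.113778 = 0.886222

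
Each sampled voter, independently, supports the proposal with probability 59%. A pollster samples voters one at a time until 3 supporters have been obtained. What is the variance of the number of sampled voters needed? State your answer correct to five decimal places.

Y = total sampled voters until the third success; negative binomial with r=3, p=0.59.
Var(Y) = r(1−p)/p² = 3·0.41 / 0.59² = 3.5334674

3.53347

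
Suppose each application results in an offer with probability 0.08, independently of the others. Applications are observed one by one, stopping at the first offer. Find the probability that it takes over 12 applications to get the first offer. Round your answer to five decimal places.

Y = number of applications to the first success; geometric, p = 0.08.
P(Y > 12) = P(first 12 all fail) = (1−p)^12 = 0.3676664

0.36767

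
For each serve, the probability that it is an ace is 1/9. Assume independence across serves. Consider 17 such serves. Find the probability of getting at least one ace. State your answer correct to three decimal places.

0.865

P(at least one) = 1 − P(none) = 1 − (1 − 0.111111)^17
= 1 − 0.13502 = 0.86498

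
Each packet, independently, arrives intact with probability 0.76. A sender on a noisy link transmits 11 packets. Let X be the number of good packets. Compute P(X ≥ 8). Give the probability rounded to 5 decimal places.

X ~ Binomial(11, 0.76); P(X ≥ 8) = Σ C(11,k) p^k (1−p)^(11−k) over k:
  k=8: C(11,8)·0.76^8·0.24^3 = 0.2538788
  k=9: C(11,9)·0.76^9·0.24^2 = 0.2679832
  k=10: C(11,10)·0.76^10·0.24^1 = 0.1697227
  k=11: C(11,11)·0.76^11·0.24^0 = 0.0488596
Total = 0.7404442

0.74044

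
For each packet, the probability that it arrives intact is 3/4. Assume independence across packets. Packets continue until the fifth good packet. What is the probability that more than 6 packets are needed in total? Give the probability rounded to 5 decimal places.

0.46606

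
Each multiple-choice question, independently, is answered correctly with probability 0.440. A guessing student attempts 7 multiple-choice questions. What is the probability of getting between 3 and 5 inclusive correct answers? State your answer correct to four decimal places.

X ~ Binomial(7, 0.44); P(3 ≤ X ≤ 5) = Σ C(7,k) p^k (1−p)^(7−k) over k:
  k=3: C(7,3)·0.44^3·0.56^4 = 0.293210
  k=4: C(7,4)·0.44^4·0.56^3 = 0.230379
  k=5: C(7,5)·0.44^5·0.56^2 = 0.108607
Total = 0.632196

0.6322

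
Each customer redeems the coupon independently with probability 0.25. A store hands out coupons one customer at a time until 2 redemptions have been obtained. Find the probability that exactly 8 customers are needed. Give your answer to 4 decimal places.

0.0779

Y = trial on which the second success occurs; negative binomial, r=2, p=0.25.
P(Y=8) = C(7,1) · p^2 · (1−p)^6
= 7 · 0.0625 · 0.17798 = 0.077866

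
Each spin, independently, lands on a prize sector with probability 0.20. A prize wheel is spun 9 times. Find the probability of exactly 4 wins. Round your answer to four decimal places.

0.0661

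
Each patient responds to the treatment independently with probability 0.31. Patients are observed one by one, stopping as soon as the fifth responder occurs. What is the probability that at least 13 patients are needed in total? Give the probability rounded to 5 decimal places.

Needing more than 12 patients ⇔ fewer than 5 successes in the first 12. With X ~ Binomial(12, 0.31), P(Y > 12) = P(X ≤ 4).
  k=0: C(12,0)·0.31^0·0.69^12 = 0.0116463
  k=1: C(12,1)·0.31^1·0.69^11 = 0.0627889
  k=2: C(12,2)·0.31^2·0.69^10 = 0.1551523
  k=3: C(12,3)·0.31^3·0.69^9 = 0.2323537
  k=4: C(12,4)·0.31^4·0.69^8 = 0.2348793
P(X ≤ 4) = 0.6968205

0.69682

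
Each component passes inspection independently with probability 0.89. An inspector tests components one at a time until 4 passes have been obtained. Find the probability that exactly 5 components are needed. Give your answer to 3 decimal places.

Y = trial on which the fourth success occurs; negative binomial, r=4, p=0.89.
P(Y=5) = C(4,3) · p^4 · (1−p)^1
= 4 · 0.62742 · 0.11 = 0.27607

0.276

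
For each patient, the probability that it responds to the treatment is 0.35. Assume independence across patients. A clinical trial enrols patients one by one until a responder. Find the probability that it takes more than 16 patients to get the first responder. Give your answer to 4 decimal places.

0.0010

Y = number of patients to the first success; geometric, p = 0.35.
P(Y > 16) = P(first 16 all fail) = (1−p)^16 = 0.001015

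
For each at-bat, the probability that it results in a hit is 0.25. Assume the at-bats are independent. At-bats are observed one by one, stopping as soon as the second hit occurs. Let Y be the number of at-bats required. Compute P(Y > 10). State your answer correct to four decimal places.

Needing more than 10 at-bats ⇔ fewer than 2 successes in the first 10. With X ~ Binomial(10, 0.25), P(Y > 10) = P(X ≤ 1).
  k=0: C(10,0)·0.25^0·0.75^10 = 0.056314
  k=1: C(10,1)·0.25^1·0.75^9 = 0.187712
P(X ≤ 1) = 0.244025

0.2440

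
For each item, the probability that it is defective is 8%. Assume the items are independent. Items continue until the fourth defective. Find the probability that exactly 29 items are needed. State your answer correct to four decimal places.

Y = trial on which the fourth success occurs; negative binomial, r=4, p=0.08.
P(Y=29) = C(28,3) · p^4 · (1−p)^25
= 3276 · 4.096e-05 · 0.12436 = 0.016688

0.0167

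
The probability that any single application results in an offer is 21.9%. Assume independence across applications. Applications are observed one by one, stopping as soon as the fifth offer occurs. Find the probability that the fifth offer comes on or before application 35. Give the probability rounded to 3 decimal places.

0.908

Finishing within 35 applications ⇔ at least 5 successes in the first 35. With X ~ Binomial(35, 0.219), P(Y ≤ 35) = 1 − P(X ≤ 4).
  k=0: C(35,0)·0.219^0·0.781^35 = 0.00017
  k=1: C(35,1)·0.219^1·0.781^34 = 0.00172
  k=2: C(35,2)·0.219^2·0.781^33 = 0.00818
  k=3: C(35,3)·0.219^3·0.781^32 = 0.02524
  k=4: C(35,4)·0.219^4·0.781^31 = 0.05662
1 − 0.09193 = 0.90807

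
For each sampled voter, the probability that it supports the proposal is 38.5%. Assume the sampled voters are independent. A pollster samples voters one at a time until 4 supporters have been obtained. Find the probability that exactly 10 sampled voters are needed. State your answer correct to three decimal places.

0.100

Y = trial on which the fourth success occurs; negative binomial, r=4, p=0.385.
P(Y=10) = C(9,3) · p^4 · (1−p)^6
= 84 · 0.021971 · 0.054107 = 0.09986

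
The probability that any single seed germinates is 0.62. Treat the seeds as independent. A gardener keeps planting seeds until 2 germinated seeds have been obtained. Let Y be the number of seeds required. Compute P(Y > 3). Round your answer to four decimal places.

Needing more than 3 seeds ⇔ fewer than 2 successes in the first 3. With X ~ Binomial(3, 0.62), P(Y > 3) = P(X ≤ 1).
  k=0: C(3,0)·0.62^0·0.38^3 = 0.054872
  k=1: C(3,1)·0.62^1·0.38^2 = 0.268584
P(X ≤ 1) = 0.323456

0.3235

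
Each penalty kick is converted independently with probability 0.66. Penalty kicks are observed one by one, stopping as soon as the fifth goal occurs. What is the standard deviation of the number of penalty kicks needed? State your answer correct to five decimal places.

Y = total penalty kicks until the fifth success; negative binomial with r=5, p=0.66.
SD(Y) = √[r(1−p)/p²] = √(3.9026630) = 1.9755159

1.97552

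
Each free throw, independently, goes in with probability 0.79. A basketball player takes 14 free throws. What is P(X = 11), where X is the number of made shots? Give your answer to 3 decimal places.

0.252

X ~ Binomial(n=14, p=0.79).
P(X=11) = C(14,11) · p^11 · (1−p)^3
= 364 · 0.074799 · 0.009261 = 0.25215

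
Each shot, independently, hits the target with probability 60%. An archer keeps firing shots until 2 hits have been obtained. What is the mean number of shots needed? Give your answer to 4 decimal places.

3.3333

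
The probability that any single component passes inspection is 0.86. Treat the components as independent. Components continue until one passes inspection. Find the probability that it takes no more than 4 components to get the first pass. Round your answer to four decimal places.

0.9996

Y = number of components to the first success; geometric, p = 0.86.
P(Y ≤ 4) = 1 − (1−p)^4 = 1 − 0.000384 = 0.999616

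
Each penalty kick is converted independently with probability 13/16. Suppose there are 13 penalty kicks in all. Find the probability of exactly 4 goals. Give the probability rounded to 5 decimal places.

0.00009

X ~ Binomial(n=13, p=0.8125).
P(X=4) = C(13,4) · p^4 · (1−p)^9
= 715 · 0.43581 · 2.8643e-07 = 0.0000893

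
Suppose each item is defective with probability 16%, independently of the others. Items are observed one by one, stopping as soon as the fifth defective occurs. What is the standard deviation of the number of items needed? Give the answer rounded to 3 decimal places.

12.809

Y = total items until the fifth success; negative binomial with r=5, p=0.16.
SD(Y) = √[r(1−p)/p²] = √(164.06250) = 12.80869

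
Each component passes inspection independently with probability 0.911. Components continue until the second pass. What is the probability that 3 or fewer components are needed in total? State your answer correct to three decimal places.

Finishing within 3 components ⇔ at least 2 successes in the first 3. With X ~ Binomial(3, 0.911), P(Y ≤ 3) = 1 − P(X ≤ 1).
  k=0: C(3,0)·0.911^0·0.089^3 = 0.00070
  k=1: C(3,1)·0.911^1·0.089^2 = 0.02165
1 − 0.02235 = 0.97765

0.978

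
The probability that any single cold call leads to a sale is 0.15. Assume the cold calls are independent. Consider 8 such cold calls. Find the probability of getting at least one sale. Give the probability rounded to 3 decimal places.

0.728

P(at least one) = 1 − P(none) = 1 − (1 − 0.15)^8
= 1 − 0.27249 = 0.72751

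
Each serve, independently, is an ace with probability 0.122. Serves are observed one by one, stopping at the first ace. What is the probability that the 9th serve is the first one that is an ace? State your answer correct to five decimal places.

Geometric (trials to first success), p = 0.122.
P(Y = 9) = (1−p)^8 · p = 0.35315 · 0.122 = 0.0430840

0.04308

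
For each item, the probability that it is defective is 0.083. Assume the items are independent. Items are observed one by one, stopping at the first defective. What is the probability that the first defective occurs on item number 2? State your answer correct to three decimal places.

0.076

Geometric (trials to first success), p = 0.083.
P(Y = 2) = (1−p)^1 · p = 0.917 · 0.083 = 0.07611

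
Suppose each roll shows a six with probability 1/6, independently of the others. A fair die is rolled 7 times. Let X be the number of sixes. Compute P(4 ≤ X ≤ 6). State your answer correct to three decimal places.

0.018

X ~ Binomial(7, 0.166667); P(4 ≤ X ≤ 6) = Σ C(7,k) p^k (1−p)^(7−k) over k:
  k=4: C(7,4)·0.166667^4·0.833333^3 = 0.01563
  k=5: C(7,5)·0.166667^5·0.833333^2 = 0.00188
  k=6: C(7,6)·0.166667^6·0.833333^1 = 0.00013
Total = 0.01763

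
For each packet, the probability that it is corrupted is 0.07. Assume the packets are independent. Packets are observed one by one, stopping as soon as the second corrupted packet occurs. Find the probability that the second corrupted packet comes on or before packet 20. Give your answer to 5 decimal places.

Finishing within 20 packets ⇔ at least 2 successes in the first 20. With X ~ Binomial(20, 0.07), P(Y ≤ 20) = 1 − P(X ≤ 1).
  k=0: C(20,0)·0.07^0·0.93^20 = 0.2342389
  k=1: C(20,1)·0.07^1·0.93^19 = 0.3526177
1 − 0.5868565 = 0.4131435

0.41314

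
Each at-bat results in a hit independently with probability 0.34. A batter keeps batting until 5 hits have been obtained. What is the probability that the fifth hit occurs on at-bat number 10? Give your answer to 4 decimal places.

0.0717

Y = trial on which the fifth success occurs; negative binomial, r=5, p=0.34.
P(Y=10) = C(9,4) · p^5 · (1−p)^5
= 126 · 0.0045435 · 0.12523 = 0.071694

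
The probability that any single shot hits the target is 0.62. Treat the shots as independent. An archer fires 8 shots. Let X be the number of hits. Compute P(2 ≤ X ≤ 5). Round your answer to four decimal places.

0.6353

X ~ Binomial(8, 0.62); P(2 ≤ X ≤ 5) = Σ C(8,k) p^k (1−p)^(8−k) over k:
  k=2: C(8,2)·0.62^2·0.38^6 = 0.032407
  k=3: C(8,3)·0.62^3·0.38^5 = 0.105750
  k=4: C(8,4)·0.62^4·0.38^4 = 0.215675
  k=5: C(8,5)·0.62^5·0.38^3 = 0.281512
Total = 0.635344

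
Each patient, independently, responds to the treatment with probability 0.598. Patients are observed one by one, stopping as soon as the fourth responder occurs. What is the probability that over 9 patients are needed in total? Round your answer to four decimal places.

Needing more than 9 patients ⇔ fewer than 4 successes in the first 9. With X ~ Binomial(9, 0.598), P(Y > 9) = P(X ≤ 3).
  k=0: C(9,0)·0.598^0·0.402^9 = 0.000274
  k=1: C(9,1)·0.598^1·0.402^8 = 0.003671
  k=2: C(9,2)·0.598^2·0.402^7 = 0.021842
  k=3: C(9,3)·0.598^3·0.402^6 = 0.075812
P(X ≤ 3) = 0.101599

0.1016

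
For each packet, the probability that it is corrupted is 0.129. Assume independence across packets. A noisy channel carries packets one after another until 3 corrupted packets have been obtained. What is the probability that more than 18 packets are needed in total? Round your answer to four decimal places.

Needing more than 18 packets ⇔ fewer than 3 successes in the first 18. With X ~ Binomial(18, 0.129), P(Y > 18) = P(X ≤ 2).
  k=0: C(18,0)·0.129^0·0.871^18 = 0.083239
  k=1: C(18,1)·0.129^1·0.871^17 = 0.221907
  k=2: C(18,2)·0.129^2·0.871^16 = 0.279358
P(X ≤ 2) = 0.584504

0.5845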